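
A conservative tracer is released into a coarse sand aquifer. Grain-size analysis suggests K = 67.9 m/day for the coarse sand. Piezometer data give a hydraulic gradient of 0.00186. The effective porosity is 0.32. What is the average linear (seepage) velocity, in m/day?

0.395

Hydraulic gradient i = 0.00186.
Darcy flux q = K · i = 67.90 × 0.001860 = 0.1263 m/day.
Seepage velocity v = q / n_e = 0.1263 / 0.32 = 0.3947 m/day.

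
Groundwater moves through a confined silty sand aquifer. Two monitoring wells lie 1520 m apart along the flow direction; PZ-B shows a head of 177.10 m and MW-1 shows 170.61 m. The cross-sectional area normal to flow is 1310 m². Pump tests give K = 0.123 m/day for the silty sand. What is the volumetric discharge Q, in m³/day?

0.688

Hydraulic gradient i = (177.10 − 170.61) / 1520 = 6.49 / 1520 = 0.004270.
Darcy's law: Q = K · A · i = 0.1230 × 1310 × 0.004270 = 0.6880 m³/day.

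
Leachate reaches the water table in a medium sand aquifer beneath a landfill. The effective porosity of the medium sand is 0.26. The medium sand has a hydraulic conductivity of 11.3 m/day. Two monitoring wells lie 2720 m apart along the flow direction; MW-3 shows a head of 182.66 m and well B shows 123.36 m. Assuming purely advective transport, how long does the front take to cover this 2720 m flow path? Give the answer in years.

Hydraulic gradient i = (182.66 − 123.36) / 2720 = 59.3 / 2720 = 0.02180.
Darcy flux q = K · i = 11.30 × 0.02180 = 0.2464 m/day.
Seepage velocity v = q / n_e = 0.2464 / 0.26 = 0.9475 m/day.
Travel time t = L / v = 2720 / 0.9475 = 2871 days = 7.859 years.

7.86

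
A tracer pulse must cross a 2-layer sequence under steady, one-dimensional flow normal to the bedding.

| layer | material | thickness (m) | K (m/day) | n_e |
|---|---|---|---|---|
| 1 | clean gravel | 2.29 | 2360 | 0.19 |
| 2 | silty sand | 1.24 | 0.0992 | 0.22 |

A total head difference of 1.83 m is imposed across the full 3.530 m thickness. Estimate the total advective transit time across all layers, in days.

4.84

With flow normal to the layers, continuity requires the same specific discharge q through every layer.
Σ(b_i/K_i) = 2.29/2360 + 1.24/0.0992 = 12.50 d.
q = Δh / Σ(b_i/K_i) = 1.83 / 12.50 = 0.1464 m/day.
In each layer the seepage velocity is v_i = q/n_i, so the layer transit time is t_i = b_i·n_i / q:
  layer 1 (clean gravel): t_1 = 2.29 × 0.19 / 0.1464 = 2.972 d
  layer 2 (silty sand): t_2 = 1.24 × 0.22 / 0.1464 = 1.864 d
Total t = Σ t_i = 4.836 days.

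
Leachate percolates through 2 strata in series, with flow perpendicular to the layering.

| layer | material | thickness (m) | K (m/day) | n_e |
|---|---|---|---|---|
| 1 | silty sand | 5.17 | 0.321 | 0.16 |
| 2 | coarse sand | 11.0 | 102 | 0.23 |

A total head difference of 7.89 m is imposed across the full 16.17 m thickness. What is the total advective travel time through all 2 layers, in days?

With flow normal to the layers, continuity requires the same specific discharge q through every layer.
Σ(b_i/K_i) = 5.17/0.321 + 11.0/102 = 16.21 d.
q = Δh / Σ(b_i/K_i) = 7.89 / 16.21 = 0.4866 m/day.
In each layer the seepage velocity is v_i = q/n_i, so the layer transit time is t_i = b_i·n_i / q:
  layer 1 (silty sand): t_1 = 5.17 × 0.16 / 0.4866 = 1.700 d
  layer 2 (coarse sand): t_2 = 11.0 × 0.23 / 0.4866 = 5.199 d
Total t = Σ t_i = 6.899 days.

6.90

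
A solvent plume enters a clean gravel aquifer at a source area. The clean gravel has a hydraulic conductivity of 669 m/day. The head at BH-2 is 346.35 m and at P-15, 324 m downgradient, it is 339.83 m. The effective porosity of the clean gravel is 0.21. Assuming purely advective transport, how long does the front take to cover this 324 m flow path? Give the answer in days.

5.05

Hydraulic gradient i = (346.35 − 339.83) / 324 = 6.52 / 324 = 0.02012.
Darcy flux q = K · i = 669.0 × 0.02012 = 13.46 m/day.
Seepage velocity v = q / n_e = 13.46 / 0.21 = 64.11 m/day.
Travel time t = L / v = 324 / 64.11 = 5.054 days.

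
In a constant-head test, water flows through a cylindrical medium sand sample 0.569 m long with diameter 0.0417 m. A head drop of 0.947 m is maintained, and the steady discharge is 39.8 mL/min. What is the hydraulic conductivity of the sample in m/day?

25.2

Cross-sectional area A = π·(d/2)² = π × (0.0417/2)² = 0.001366 m².
Convert discharge: 39.8 mL/min = 6.633e-07 m³/s.
Darcy's law rearranged: K = Q·L / (A·Δh) = 6.633e-07 × 0.569 / (0.001366 × 0.947) = 0.0002918 m/s = 25.21 m/day.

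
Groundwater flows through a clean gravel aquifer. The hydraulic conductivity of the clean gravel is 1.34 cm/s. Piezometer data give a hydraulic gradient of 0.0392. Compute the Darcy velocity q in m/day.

Convert K: 1.34 cm/s × 864 = 1158 m/day.
Hydraulic gradient i = 0.0392.
Specific discharge q = K · i = 1158 × 0.03920 = 45.38 m/day.

45.4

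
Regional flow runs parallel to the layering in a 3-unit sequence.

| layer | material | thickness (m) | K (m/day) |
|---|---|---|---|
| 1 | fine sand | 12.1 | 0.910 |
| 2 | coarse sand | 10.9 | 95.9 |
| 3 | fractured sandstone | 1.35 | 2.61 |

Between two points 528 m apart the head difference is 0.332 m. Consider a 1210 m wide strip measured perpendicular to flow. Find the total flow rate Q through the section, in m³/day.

Flow is parallel to layering, so each bed carries its own Darcy discharge and the transmissivities add.
Σ(K_i·b_i) = 0.910×12.1 + 95.9×10.9 + 2.61×1.35 = 1060 m²/day.
Hydraulic gradient i = Δh / L = 0.332 / 528 = 0.0006288.
Q = Σ(K_i·b_i) · W · i = 1060 × 1210 × 0.0006288 = 806.4 m³/day.

806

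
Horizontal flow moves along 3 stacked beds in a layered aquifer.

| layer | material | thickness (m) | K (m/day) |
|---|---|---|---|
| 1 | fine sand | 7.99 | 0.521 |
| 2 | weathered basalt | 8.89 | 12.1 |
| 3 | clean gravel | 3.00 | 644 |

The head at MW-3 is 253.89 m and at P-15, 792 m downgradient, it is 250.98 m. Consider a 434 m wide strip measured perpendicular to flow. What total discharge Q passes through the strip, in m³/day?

3260

Flow is parallel to layering, so each bed carries its own Darcy discharge and the transmissivities add.
Σ(K_i·b_i) = 0.521×7.99 + 12.1×8.89 + 644×3.00 = 2044 m²/day.
Hydraulic gradient i = (253.89 − 250.98) / 792 = 2.91 / 792 = 0.003674.
Q = Σ(K_i·b_i) · W · i = 2044 × 434 × 0.003674 = 3259 m³/day.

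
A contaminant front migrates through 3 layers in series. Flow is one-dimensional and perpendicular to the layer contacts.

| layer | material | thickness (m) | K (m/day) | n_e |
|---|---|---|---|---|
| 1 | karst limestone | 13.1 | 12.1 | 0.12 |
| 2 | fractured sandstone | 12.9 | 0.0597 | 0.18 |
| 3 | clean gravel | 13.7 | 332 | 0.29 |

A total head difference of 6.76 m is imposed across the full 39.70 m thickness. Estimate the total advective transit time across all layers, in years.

0.692

With flow normal to the layers, continuity requires the same specific discharge q through every layer.
Σ(b_i/K_i) = 13.1/12.1 + 12.9/0.0597 + 13.7/332 = 217.2 d.
q = Δh / Σ(b_i/K_i) = 6.76 / 217.2 = 0.03112 m/day.
In each layer the seepage velocity is v_i = q/n_i, so the layer transit time is t_i = b_i·n_i / q:
  layer 1 (karst limestone): t_1 = 13.1 × 0.12 / 0.03112 = 50.51 d
  layer 2 (fractured sandstone): t_2 = 12.9 × 0.18 / 0.03112 = 74.61 d
  layer 3 (clean gravel): t_3 = 13.7 × 0.29 / 0.03112 = 127.7 d
Total t = Σ t_i = 252.8 days = 0.6921 years.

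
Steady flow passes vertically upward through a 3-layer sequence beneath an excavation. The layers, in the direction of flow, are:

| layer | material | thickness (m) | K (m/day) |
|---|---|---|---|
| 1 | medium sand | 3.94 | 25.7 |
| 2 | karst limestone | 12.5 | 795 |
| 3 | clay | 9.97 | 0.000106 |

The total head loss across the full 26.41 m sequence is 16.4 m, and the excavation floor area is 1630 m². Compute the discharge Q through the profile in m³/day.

Flow is perpendicular to layering, so the layers act in series and the equivalent K is the thickness-weighted harmonic mean.
Total thickness L = 3.94 + 12.5 + 9.97 = 26.41 m.
Σ(b_i/K_i) = 3.94/25.7 + 12.5/795 + 9.97/0.000106 = 94057 d.
K_eq = L / Σ(b_i/K_i) = 26.41 / 94057 = 0.0002808 m/day.
Q = K_eq · A · (Δh/L) = 0.0002808 × 1630 × (16.4/26.41) = 0.2842 m³/day.

0.284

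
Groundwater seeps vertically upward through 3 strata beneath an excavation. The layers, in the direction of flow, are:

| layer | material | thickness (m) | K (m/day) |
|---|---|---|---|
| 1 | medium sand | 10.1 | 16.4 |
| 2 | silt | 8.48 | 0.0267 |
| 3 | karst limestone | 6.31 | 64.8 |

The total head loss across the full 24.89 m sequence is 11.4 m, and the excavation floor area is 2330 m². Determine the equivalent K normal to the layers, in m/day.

Flow is perpendicular to layering, so the layers act in series and the equivalent K is the thickness-weighted harmonic mean.
Total thickness L = 10.1 + 8.48 + 6.31 = 24.89 m.
Σ(b_i/K_i) = 10.1/16.4 + 8.48/0.0267 + 6.31/64.8 = 318.3 d.
K_eq = L / Σ(b_i/K_i) = 24.89 / 318.3 = 0.07819 m/day.

0.0782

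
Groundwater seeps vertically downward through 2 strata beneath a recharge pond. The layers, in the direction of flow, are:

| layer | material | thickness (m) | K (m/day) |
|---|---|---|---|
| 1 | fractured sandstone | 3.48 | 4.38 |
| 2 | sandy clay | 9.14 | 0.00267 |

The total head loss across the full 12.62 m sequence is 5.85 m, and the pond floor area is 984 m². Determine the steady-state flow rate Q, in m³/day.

1.68

Flow is perpendicular to layering, so the layers act in series and the equivalent K is the thickness-weighted harmonic mean.
Total thickness L = 3.48 + 9.14 = 12.62 m.
Σ(b_i/K_i) = 3.48/4.38 + 9.14/0.00267 = 3424 d.
K_eq = L / Σ(b_i/K_i) = 12.62 / 3424 = 0.003686 m/day.
Q = K_eq · A · (Δh/L) = 0.003686 × 984 × (5.85/12.62) = 1.681 m³/day.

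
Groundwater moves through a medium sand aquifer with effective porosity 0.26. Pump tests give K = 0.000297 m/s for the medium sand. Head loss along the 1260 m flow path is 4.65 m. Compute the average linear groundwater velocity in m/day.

0.364

Convert K: 0.000297 m/s × 86400 = 25.66 m/day.
Hydraulic gradient i = Δh / L = 4.65 / 1260 = 0.003690.
Darcy flux q = K · i = 25.66 × 0.003690 = 0.09470 m/day.
Seepage velocity v = q / n_e = 0.09470 / 0.26 = 0.3642 m/day.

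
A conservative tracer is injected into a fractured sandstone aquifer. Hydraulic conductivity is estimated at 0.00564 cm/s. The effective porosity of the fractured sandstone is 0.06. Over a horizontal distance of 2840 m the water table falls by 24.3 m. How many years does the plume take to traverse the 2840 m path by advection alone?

Convert K: 0.00564 cm/s × 864 = 4.873 m/day.
Hydraulic gradient i = Δh / L = 24.3 / 2840 = 0.008556.
Darcy flux q = K · i = 4.873 × 0.008556 = 0.04169 m/day.
Seepage velocity v = q / n_e = 0.04169 / 0.06 = 0.6949 m/day.
Travel time t = L / v = 2840 / 0.6949 = 4087 days = 11.19 years.

11.2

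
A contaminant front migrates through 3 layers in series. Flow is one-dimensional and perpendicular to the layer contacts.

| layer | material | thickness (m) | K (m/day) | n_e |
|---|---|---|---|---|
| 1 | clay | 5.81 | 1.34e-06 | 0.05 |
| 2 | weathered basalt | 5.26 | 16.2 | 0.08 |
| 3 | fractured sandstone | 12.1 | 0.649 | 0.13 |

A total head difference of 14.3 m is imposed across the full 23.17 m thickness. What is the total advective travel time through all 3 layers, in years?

With flow normal to the layers, continuity requires the same specific discharge q through every layer.
Σ(b_i/K_i) = 5.81/1.34e-06 + 5.26/16.2 + 12.1/0.649 = 4.336e+06 d.
q = Δh / Σ(b_i/K_i) = 14.3 / 4.336e+06 = 3.298e-06 m/day.
In each layer the seepage velocity is v_i = q/n_i, so the layer transit time is t_i = b_i·n_i / q:
  layer 1 (clay): t_1 = 5.81 × 0.05 / 3.298e-06 = 88081 d
  layer 2 (weathered basalt): t_2 = 5.26 × 0.08 / 3.298e-06 = 1.276e+05 d
  layer 3 (fractured sandstone): t_3 = 12.1 × 0.13 / 3.298e-06 = 4.769e+05 d
Total t = Σ t_i = 6.926e+05 days = 1896 years.

1900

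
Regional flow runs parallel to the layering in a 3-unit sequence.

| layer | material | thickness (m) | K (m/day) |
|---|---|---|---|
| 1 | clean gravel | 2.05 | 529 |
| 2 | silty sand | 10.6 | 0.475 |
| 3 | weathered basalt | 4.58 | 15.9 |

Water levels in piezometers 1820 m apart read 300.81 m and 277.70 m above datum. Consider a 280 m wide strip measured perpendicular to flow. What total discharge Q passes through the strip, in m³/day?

Flow is parallel to layering, so each bed carries its own Darcy discharge and the transmissivities add.
Σ(K_i·b_i) = 529×2.05 + 0.475×10.6 + 15.9×4.58 = 1162 m²/day.
Hydraulic gradient i = (300.81 − 277.70) / 1820 = 23.11 / 1820 = 0.01270.
Q = Σ(K_i·b_i) · W · i = 1162 × 280 × 0.01270 = 4132 m³/day.

4130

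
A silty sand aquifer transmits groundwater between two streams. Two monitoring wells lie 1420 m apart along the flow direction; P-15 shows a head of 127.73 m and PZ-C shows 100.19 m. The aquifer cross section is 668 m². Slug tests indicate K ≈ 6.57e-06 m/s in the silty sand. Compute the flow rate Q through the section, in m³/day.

Convert K: 6.57e-06 m/s × 86400 = 0.5676 m/day.
Hydraulic gradient i = (127.73 − 100.19) / 1420 = 27.54 / 1420 = 0.01939.
Darcy's law: Q = K · A · i = 0.5676 × 668.0 × 0.01939 = 7.354 m³/day.

7.35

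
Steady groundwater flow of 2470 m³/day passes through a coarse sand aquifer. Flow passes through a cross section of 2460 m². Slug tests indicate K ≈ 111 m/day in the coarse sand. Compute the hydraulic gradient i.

From Q = K·A·i, i = Q / (K·A) = 2470 / (111.0 × 2460) = 0.009046.

0.00905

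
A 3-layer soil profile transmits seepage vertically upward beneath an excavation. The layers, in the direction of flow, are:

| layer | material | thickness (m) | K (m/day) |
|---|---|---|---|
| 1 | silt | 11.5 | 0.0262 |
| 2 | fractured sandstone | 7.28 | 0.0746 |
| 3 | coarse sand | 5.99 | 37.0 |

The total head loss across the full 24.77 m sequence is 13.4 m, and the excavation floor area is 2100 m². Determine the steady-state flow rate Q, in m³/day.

52.4

Flow is perpendicular to layering, so the layers act in series and the equivalent K is the thickness-weighted harmonic mean.
Total thickness L = 11.5 + 7.28 + 5.99 = 24.77 m.
Σ(b_i/K_i) = 11.5/0.0262 + 7.28/0.0746 + 5.99/37.0 = 536.7 d.
K_eq = L / Σ(b_i/K_i) = 24.77 / 536.7 = 0.04615 m/day.
Q = K_eq · A · (Δh/L) = 0.04615 × 2100 × (13.4/24.77) = 52.43 m³/day.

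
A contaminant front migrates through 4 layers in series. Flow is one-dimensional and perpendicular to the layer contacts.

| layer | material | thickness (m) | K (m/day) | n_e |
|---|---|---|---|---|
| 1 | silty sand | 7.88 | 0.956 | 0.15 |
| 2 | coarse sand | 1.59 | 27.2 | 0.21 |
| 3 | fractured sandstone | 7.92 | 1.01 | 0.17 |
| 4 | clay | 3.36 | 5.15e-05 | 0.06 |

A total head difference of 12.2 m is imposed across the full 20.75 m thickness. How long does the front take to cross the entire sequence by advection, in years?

44.9

With flow normal to the layers, continuity requires the same specific discharge q through every layer.
Σ(b_i/K_i) = 7.88/0.956 + 1.59/27.2 + 7.92/1.01 + 3.36/5.15e-05 = 65259 d.
q = Δh / Σ(b_i/K_i) = 12.2 / 65259 = 0.0001869 m/day.
In each layer the seepage velocity is v_i = q/n_i, so the layer transit time is t_i = b_i·n_i / q:
  layer 1 (silty sand): t_1 = 7.88 × 0.15 / 0.0001869 = 6323 d
  layer 2 (coarse sand): t_2 = 1.59 × 0.21 / 0.0001869 = 1786 d
  layer 3 (fractured sandstone): t_3 = 7.92 × 0.17 / 0.0001869 = 7202 d
  layer 4 (clay): t_4 = 3.36 × 0.06 / 0.0001869 = 1078 d
Total t = Σ t_i = 16389 days = 44.87 years.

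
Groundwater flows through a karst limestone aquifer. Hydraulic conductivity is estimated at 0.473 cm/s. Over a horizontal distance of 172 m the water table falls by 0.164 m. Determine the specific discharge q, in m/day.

0.390

Convert K: 0.473 cm/s × 864 = 408.7 m/day.
Hydraulic gradient i = Δh / L = 0.164 / 172 = 0.0009535.
Specific discharge q = K · i = 408.7 × 0.0009535 = 0.3897 m/day.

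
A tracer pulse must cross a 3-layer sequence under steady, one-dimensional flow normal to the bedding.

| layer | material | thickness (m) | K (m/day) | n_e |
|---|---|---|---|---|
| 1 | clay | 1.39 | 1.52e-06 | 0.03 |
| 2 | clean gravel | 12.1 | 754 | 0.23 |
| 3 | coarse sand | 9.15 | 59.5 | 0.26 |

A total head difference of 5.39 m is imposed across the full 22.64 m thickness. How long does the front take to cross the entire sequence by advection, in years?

2420

With flow normal to the layers, continuity requires the same specific discharge q through every layer.
Σ(b_i/K_i) = 1.39/1.52e-06 + 12.1/754 + 9.15/59.5 = 9.145e+05 d.
q = Δh / Σ(b_i/K_i) = 5.39 / 9.145e+05 = 5.894e-06 m/day.
In each layer the seepage velocity is v_i = q/n_i, so the layer transit time is t_i = b_i·n_i / q:
  layer 1 (clay): t_1 = 1.39 × 0.03 / 5.894e-06 = 7075 d
  layer 2 (clean gravel): t_2 = 12.1 × 0.23 / 5.894e-06 = 4.722e+05 d
  layer 3 (coarse sand): t_3 = 9.15 × 0.26 / 5.894e-06 = 4.036e+05 d
Total t = Σ t_i = 8.829e+05 days = 2417 years.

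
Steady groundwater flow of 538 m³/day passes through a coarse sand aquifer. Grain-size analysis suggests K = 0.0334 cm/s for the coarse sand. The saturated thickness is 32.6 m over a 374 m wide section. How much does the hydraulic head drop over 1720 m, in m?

Convert K: 0.0334 cm/s × 864 = 28.86 m/day.
Cross-sectional area A = 374 × 32.6 = 12192 m².
From Q = K·A·i, i = Q / (K·A) = 538 / (28.86 × 12192) = 0.001529.
Head loss Δh = i · L = 0.001529 × 1720 = 2.630 m.

2.63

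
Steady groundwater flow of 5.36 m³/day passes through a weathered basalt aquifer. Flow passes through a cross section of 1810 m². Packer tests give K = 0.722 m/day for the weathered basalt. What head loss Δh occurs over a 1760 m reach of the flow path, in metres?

7.22

From Q = K·A·i, i = Q / (K·A) = 5.36 / (0.7220 × 1810) = 0.004102.
Head loss Δh = i · L = 0.004102 × 1760 = 7.219 m.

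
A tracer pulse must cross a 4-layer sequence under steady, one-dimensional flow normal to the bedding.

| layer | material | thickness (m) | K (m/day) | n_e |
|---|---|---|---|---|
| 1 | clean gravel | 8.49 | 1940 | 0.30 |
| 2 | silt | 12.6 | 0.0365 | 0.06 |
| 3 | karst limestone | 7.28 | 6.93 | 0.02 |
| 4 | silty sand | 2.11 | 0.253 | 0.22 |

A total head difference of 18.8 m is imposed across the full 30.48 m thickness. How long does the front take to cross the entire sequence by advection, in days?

73.8

With flow normal to the layers, continuity requires the same specific discharge q through every layer.
Σ(b_i/K_i) = 8.49/1940 + 12.6/0.0365 + 7.28/6.93 + 2.11/0.253 = 354.6 d.
q = Δh / Σ(b_i/K_i) = 18.8 / 354.6 = 0.05302 m/day.
In each layer the seepage velocity is v_i = q/n_i, so the layer transit time is t_i = b_i·n_i / q:
  layer 1 (clean gravel): t_1 = 8.49 × 0.30 / 0.05302 = 48.04 d
  layer 2 (silt): t_2 = 12.6 × 0.06 / 0.05302 = 14.26 d
  layer 3 (karst limestone): t_3 = 7.28 × 0.02 / 0.05302 = 2.746 d
  layer 4 (silty sand): t_4 = 2.11 × 0.22 / 0.05302 = 8.756 d
Total t = Σ t_i = 73.80 days.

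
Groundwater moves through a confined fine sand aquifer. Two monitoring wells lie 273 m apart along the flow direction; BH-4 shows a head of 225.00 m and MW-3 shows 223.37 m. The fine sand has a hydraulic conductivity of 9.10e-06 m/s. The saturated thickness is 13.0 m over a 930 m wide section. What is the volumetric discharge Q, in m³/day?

56.8

Convert K: 9.10e-06 m/s × 86400 = 0.7862 m/day.
Cross-sectional area A = 930 × 13.0 = 12090 m².
Hydraulic gradient i = (225.00 − 223.37) / 273 = 1.63 / 273 = 0.005971.
Darcy's law: Q = K · A · i = 0.7862 × 12090 × 0.005971 = 56.76 m³/day.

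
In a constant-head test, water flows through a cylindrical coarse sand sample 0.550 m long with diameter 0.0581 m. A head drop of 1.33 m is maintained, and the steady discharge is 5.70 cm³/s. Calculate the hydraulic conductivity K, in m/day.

Cross-sectional area A = π·(d/2)² = π × (0.0581/2)² = 0.002651 m².
Convert discharge: 5.70 cm³/s = 5.700e-06 m³/s.
Darcy's law rearranged: K = Q·L / (A·Δh) = 5.700e-06 × 0.550 / (0.002651 × 1.33) = 0.0008891 m/s = 76.82 m/day.

76.8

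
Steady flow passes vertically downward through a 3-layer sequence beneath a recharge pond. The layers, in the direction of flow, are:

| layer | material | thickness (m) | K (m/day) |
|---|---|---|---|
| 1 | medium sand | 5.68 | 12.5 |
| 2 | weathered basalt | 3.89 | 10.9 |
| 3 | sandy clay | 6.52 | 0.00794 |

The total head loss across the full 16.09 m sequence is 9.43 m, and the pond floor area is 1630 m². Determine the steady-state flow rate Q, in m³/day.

18.7

Flow is perpendicular to layering, so the layers act in series and the equivalent K is the thickness-weighted harmonic mean.
Total thickness L = 5.68 + 3.89 + 6.52 = 16.09 m.
Σ(b_i/K_i) = 5.68/12.5 + 3.89/10.9 + 6.52/0.00794 = 822.0 d.
K_eq = L / Σ(b_i/K_i) = 16.09 / 822.0 = 0.01957 m/day.
Q = K_eq · A · (Δh/L) = 0.01957 × 1630 × (9.43/16.09) = 18.70 m³/day.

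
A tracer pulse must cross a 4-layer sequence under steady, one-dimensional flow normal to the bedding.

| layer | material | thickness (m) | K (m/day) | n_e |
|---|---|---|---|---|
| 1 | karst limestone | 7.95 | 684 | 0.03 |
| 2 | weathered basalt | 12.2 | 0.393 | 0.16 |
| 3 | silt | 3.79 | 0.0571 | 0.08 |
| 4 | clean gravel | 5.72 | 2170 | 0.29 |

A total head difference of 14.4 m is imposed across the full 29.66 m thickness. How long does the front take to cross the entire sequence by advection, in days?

With flow normal to the layers, continuity requires the same specific discharge q through every layer.
Σ(b_i/K_i) = 7.95/684 + 12.2/0.393 + 3.79/0.0571 + 5.72/2170 = 97.43 d.
q = Δh / Σ(b_i/K_i) = 14.4 / 97.43 = 0.1478 m/day.
In each layer the seepage velocity is v_i = q/n_i, so the layer transit time is t_i = b_i·n_i / q:
  layer 1 (karst limestone): t_1 = 7.95 × 0.03 / 0.1478 = 1.614 d
  layer 2 (weathered basalt): t_2 = 12.2 × 0.16 / 0.1478 = 13.21 d
  layer 3 (silt): t_3 = 3.79 × 0.08 / 0.1478 = 2.051 d
  layer 4 (clean gravel): t_4 = 5.72 × 0.29 / 0.1478 = 11.22 d
Total t = Σ t_i = 28.10 days.

28.1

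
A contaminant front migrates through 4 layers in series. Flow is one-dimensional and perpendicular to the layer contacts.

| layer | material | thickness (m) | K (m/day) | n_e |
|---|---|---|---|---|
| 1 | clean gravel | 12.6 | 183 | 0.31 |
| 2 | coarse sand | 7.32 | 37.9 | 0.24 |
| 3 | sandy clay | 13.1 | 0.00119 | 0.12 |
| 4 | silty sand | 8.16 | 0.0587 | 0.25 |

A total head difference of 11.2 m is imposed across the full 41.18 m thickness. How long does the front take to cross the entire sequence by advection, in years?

With flow normal to the layers, continuity requires the same specific discharge q through every layer.
Σ(b_i/K_i) = 12.6/183 + 7.32/37.9 + 13.1/0.00119 + 8.16/0.0587 = 11148 d.
q = Δh / Σ(b_i/K_i) = 11.2 / 11148 = 0.001005 m/day.
In each layer the seepage velocity is v_i = q/n_i, so the layer transit time is t_i = b_i·n_i / q:
  layer 1 (clean gravel): t_1 = 12.6 × 0.31 / 0.001005 = 3888 d
  layer 2 (coarse sand): t_2 = 7.32 × 0.24 / 0.001005 = 1749 d
  layer 3 (sandy clay): t_3 = 13.1 × 0.12 / 0.001005 = 1565 d
  layer 4 (silty sand): t_4 = 8.16 × 0.25 / 0.001005 = 2030 d
Total t = Σ t_i = 9231 days = 25.27 years.

25.3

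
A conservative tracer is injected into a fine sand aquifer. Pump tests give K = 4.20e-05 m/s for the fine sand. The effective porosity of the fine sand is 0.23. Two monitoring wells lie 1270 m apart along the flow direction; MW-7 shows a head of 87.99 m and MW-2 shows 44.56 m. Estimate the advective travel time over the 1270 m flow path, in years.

Convert K: 4.20e-05 m/s × 86400 = 3.629 m/day.
Hydraulic gradient i = (87.99 − 44.56) / 1270 = 43.43 / 1270 = 0.03420.
Darcy flux q = K · i = 3.629 × 0.03420 = 0.1241 m/day.
Seepage velocity v = q / n_e = 0.1241 / 0.23 = 0.5395 m/day.
Travel time t = L / v = 1270 / 0.5395 = 2354 days = 6.445 years.

6.44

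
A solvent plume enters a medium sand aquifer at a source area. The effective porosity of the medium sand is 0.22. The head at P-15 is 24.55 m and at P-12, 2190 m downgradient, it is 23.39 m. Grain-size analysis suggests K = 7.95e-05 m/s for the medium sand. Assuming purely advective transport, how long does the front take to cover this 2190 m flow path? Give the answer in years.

363

Convert K: 7.95e-05 m/s × 86400 = 6.869 m/day.
Hydraulic gradient i = (24.55 − 23.39) / 2190 = 1.16 / 2190 = 0.0005297.
Darcy flux q = K · i = 6.869 × 0.0005297 = 0.003638 m/day.
Seepage velocity v = q / n_e = 0.003638 / 0.22 = 0.01654 m/day.
Travel time t = L / v = 2190 / 0.01654 = 1.324e+05 days = 362.6 years.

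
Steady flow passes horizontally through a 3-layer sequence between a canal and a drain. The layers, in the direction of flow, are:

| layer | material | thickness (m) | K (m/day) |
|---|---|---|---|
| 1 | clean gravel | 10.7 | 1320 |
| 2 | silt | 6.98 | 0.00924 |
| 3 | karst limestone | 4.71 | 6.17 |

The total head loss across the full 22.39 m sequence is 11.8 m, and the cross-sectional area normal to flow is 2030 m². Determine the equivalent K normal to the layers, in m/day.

0.0296

Flow is perpendicular to layering, so the layers act in series and the equivalent K is the thickness-weighted harmonic mean.
Total thickness L = 10.7 + 6.98 + 4.71 = 22.39 m.
Σ(b_i/K_i) = 10.7/1320 + 6.98/0.00924 + 4.71/6.17 = 756.2 d.
K_eq = L / Σ(b_i/K_i) = 22.39 / 756.2 = 0.02961 m/day.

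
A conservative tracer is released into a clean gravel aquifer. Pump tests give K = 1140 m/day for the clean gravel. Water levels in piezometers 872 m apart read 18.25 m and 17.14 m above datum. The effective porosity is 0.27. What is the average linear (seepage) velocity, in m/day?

Hydraulic gradient i = (18.25 − 17.14) / 872 = 1.11 / 872 = 0.001273.
Darcy flux q = K · i = 1140 × 0.001273 = 1.451 m/day.
Seepage velocity v = q / n_e = 1.451 / 0.27 = 5.375 m/day.

5.37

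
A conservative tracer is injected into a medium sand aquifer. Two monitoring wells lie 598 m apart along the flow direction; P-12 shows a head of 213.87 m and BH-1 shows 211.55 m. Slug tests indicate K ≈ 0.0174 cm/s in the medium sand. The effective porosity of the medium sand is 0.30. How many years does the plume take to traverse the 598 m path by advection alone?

8.42

Convert K: 0.0174 cm/s × 864 = 15.03 m/day.
Hydraulic gradient i = (213.87 − 211.55) / 598 = 2.32 / 598 = 0.003880.
Darcy flux q = K · i = 15.03 × 0.003880 = 0.05832 m/day.
Seepage velocity v = q / n_e = 0.05832 / 0.30 = 0.1944 m/day.
Travel time t = L / v = 598 / 0.1944 = 3076 days = 8.421 years.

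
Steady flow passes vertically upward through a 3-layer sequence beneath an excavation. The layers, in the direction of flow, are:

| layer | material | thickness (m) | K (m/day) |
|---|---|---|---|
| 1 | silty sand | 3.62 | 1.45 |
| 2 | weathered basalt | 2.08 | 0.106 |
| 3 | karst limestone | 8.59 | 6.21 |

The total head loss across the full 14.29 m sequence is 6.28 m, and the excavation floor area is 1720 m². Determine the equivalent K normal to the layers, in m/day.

Flow is perpendicular to layering, so the layers act in series and the equivalent K is the thickness-weighted harmonic mean.
Total thickness L = 3.62 + 2.08 + 8.59 = 14.29 m.
Σ(b_i/K_i) = 3.62/1.45 + 2.08/0.106 + 8.59/6.21 = 23.50 d.
K_eq = L / Σ(b_i/K_i) = 14.29 / 23.50 = 0.6080 m/day.

0.608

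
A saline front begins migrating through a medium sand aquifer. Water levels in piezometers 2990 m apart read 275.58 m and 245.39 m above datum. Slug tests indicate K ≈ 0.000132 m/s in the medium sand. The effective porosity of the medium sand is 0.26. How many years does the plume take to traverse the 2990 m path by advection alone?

Convert K: 0.000132 m/s × 86400 = 11.40 m/day.
Hydraulic gradient i = (275.58 − 245.39) / 2990 = 30.19 / 2990 = 0.01010.
Darcy flux q = K · i = 11.40 × 0.01010 = 0.1152 m/day.
Seepage velocity v = q / n_e = 0.1152 / 0.26 = 0.4429 m/day.
Travel time t = L / v = 2990 / 0.4429 = 6751 days = 18.48 years.

18.5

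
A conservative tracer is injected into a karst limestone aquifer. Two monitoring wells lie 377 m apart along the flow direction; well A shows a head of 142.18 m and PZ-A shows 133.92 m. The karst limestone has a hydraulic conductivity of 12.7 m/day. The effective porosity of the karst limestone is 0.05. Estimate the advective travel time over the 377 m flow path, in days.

67.7

Hydraulic gradient i = (142.18 − 133.92) / 377 = 8.26 / 377 = 0.02191.
Darcy flux q = K · i = 12.70 × 0.02191 = 0.2783 m/day.
Seepage velocity v = q / n_e = 0.2783 / 0.05 = 5.565 m/day.
Travel time t = L / v = 377 / 5.565 = 67.74 days.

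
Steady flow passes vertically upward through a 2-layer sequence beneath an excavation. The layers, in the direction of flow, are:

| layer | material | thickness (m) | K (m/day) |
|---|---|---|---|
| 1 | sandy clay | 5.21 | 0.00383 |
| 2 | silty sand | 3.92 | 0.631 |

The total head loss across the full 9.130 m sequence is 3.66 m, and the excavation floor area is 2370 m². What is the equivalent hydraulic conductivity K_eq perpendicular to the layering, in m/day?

Flow is perpendicular to layering, so the layers act in series and the equivalent K is the thickness-weighted harmonic mean.
Total thickness L = 5.21 + 3.92 = 9.130 m.
Σ(b_i/K_i) = 5.21/0.00383 + 3.92/0.631 = 1367 d.
K_eq = L / Σ(b_i/K_i) = 9.130 / 1367 = 0.006681 m/day.

0.00668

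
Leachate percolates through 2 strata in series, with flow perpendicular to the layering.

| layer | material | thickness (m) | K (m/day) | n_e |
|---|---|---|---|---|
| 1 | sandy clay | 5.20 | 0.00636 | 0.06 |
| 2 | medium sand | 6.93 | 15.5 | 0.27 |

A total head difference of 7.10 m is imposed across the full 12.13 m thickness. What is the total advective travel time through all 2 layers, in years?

With flow normal to the layers, continuity requires the same specific discharge q through every layer.
Σ(b_i/K_i) = 5.20/0.00636 + 6.93/15.5 = 818.1 d.
q = Δh / Σ(b_i/K_i) = 7.10 / 818.1 = 0.008679 m/day.
In each layer the seepage velocity is v_i = q/n_i, so the layer transit time is t_i = b_i·n_i / q:
  layer 1 (sandy clay): t_1 = 5.20 × 0.06 / 0.008679 = 35.95 d
  layer 2 (medium sand): t_2 = 6.93 × 0.27 / 0.008679 = 215.6 d
Total t = Σ t_i = 251.5 days = 0.6887 years.

0.689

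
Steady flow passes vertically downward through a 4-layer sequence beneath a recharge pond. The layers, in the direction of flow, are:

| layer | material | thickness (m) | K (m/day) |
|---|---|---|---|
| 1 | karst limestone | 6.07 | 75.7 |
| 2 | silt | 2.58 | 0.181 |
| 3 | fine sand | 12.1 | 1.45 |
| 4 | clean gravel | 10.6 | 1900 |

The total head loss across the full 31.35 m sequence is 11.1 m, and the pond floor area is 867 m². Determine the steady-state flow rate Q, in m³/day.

424

Flow is perpendicular to layering, so the layers act in series and the equivalent K is the thickness-weighted harmonic mean.
Total thickness L = 6.07 + 2.58 + 12.1 + 10.6 = 31.35 m.
Σ(b_i/K_i) = 6.07/75.7 + 2.58/0.181 + 12.1/1.45 + 10.6/1900 = 22.68 d.
K_eq = L / Σ(b_i/K_i) = 31.35 / 22.68 = 1.382 m/day.
Q = K_eq · A · (Δh/L) = 1.382 × 867 × (11.1/31.35) = 424.2 m³/day.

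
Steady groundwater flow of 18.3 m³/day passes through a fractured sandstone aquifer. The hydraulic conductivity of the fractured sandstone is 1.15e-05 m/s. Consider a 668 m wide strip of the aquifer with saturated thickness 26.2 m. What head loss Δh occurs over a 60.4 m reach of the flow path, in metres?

Convert K: 1.15e-05 m/s × 86400 = 0.9936 m/day.
Cross-sectional area A = 668 × 26.2 = 17502 m².
From Q = K·A·i, i = Q / (K·A) = 18.3 / (0.9936 × 17502) = 0.001052.
Head loss Δh = i · L = 0.001052 × 60.4 = 0.06356 m.

0.0636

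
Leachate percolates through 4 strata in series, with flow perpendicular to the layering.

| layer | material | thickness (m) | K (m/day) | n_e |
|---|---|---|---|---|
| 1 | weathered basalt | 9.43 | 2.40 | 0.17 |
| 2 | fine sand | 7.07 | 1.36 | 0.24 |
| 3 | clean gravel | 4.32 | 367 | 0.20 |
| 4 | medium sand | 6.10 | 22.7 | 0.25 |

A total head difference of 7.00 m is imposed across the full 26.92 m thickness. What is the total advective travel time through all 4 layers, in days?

7.65

With flow normal to the layers, continuity requires the same specific discharge q through every layer.
Σ(b_i/K_i) = 9.43/2.40 + 7.07/1.36 + 4.32/367 + 6.10/22.7 = 9.408 d.
q = Δh / Σ(b_i/K_i) = 7.00 / 9.408 = 0.7440 m/day.
In each layer the seepage velocity is v_i = q/n_i, so the layer transit time is t_i = b_i·n_i / q:
  layer 1 (weathered basalt): t_1 = 9.43 × 0.17 / 0.7440 = 2.155 d
  layer 2 (fine sand): t_2 = 7.07 × 0.24 / 0.7440 = 2.281 d
  layer 3 (clean gravel): t_3 = 4.32 × 0.20 / 0.7440 = 1.161 d
  layer 4 (medium sand): t_4 = 6.10 × 0.25 / 0.7440 = 2.050 d
Total t = Σ t_i = 7.646 days.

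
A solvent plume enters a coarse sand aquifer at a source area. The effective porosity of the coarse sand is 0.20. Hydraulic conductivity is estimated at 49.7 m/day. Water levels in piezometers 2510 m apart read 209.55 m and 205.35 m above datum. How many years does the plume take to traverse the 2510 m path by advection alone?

Hydraulic gradient i = (209.55 − 205.35) / 2510 = 4.2 / 2510 = 0.001673.
Darcy flux q = K · i = 49.70 × 0.001673 = 0.08316 m/day.
Seepage velocity v = q / n_e = 0.08316 / 0.20 = 0.4158 m/day.
Travel time t = L / v = 2510 / 0.4158 = 6036 days = 16.53 years.

16.5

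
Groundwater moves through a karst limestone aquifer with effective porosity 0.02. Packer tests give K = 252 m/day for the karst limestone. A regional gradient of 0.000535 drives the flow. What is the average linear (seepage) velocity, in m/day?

6.74

Hydraulic gradient i = 0.000535.
Darcy flux q = K · i = 252.0 × 0.0005350 = 0.1348 m/day.
Seepage velocity v = q / n_e = 0.1348 / 0.02 = 6.741 m/day.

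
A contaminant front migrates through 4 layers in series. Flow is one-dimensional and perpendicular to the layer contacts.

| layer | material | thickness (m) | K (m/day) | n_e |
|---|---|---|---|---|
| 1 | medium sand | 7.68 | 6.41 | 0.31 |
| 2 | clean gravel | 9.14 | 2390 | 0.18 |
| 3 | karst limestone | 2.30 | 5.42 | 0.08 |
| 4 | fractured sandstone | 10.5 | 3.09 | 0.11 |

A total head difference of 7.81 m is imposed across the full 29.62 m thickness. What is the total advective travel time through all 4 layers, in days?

3.45

With flow normal to the layers, continuity requires the same specific discharge q through every layer.
Σ(b_i/K_i) = 7.68/6.41 + 9.14/2390 + 2.30/5.42 + 10.5/3.09 = 5.024 d.
q = Δh / Σ(b_i/K_i) = 7.81 / 5.024 = 1.554 m/day.
In each layer the seepage velocity is v_i = q/n_i, so the layer transit time is t_i = b_i·n_i / q:
  layer 1 (medium sand): t_1 = 7.68 × 0.31 / 1.554 = 1.532 d
  layer 2 (clean gravel): t_2 = 9.14 × 0.18 / 1.554 = 1.058 d
  layer 3 (karst limestone): t_3 = 2.30 × 0.08 / 1.554 = 0.1184 d
  layer 4 (fractured sandstone): t_4 = 10.5 × 0.11 / 1.554 = 0.7430 d
Total t = Σ t_i = 3.451 days.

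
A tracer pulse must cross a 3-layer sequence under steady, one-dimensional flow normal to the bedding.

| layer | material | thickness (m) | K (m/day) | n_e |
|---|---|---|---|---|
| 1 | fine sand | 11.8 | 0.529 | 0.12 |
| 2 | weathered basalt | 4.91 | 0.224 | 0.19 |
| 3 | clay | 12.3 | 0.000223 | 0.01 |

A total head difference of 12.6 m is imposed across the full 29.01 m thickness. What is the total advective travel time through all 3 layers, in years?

With flow normal to the layers, continuity requires the same specific discharge q through every layer.
Σ(b_i/K_i) = 11.8/0.529 + 4.91/0.224 + 12.3/0.000223 = 55201 d.
q = Δh / Σ(b_i/K_i) = 12.6 / 55201 = 0.0002283 m/day.
In each layer the seepage velocity is v_i = q/n_i, so the layer transit time is t_i = b_i·n_i / q:
  layer 1 (fine sand): t_1 = 11.8 × 0.12 / 0.0002283 = 6204 d
  layer 2 (weathered basalt): t_2 = 4.91 × 0.19 / 0.0002283 = 4087 d
  layer 3 (clay): t_3 = 12.3 × 0.01 / 0.0002283 = 538.9 d
Total t = Σ t_i = 10830 days = 29.65 years.

29.6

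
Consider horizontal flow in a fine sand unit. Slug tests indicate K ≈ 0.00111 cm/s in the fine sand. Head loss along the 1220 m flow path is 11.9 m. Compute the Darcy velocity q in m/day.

0.00935

Convert K: 0.00111 cm/s × 864 = 0.9590 m/day.
Hydraulic gradient i = Δh / L = 11.9 / 1220 = 0.009754.
Specific discharge q = K · i = 0.9590 × 0.009754 = 0.009355 m/day.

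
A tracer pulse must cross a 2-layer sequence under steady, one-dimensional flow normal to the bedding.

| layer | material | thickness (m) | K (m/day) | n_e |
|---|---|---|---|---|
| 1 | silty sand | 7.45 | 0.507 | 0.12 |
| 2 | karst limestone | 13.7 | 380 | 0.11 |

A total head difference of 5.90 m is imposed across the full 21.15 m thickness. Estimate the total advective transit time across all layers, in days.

With flow normal to the layers, continuity requires the same specific discharge q through every layer.
Σ(b_i/K_i) = 7.45/0.507 + 13.7/380 = 14.73 d.
q = Δh / Σ(b_i/K_i) = 5.90 / 14.73 = 0.4005 m/day.
In each layer the seepage velocity is v_i = q/n_i, so the layer transit time is t_i = b_i·n_i / q:
  layer 1 (silty sand): t_1 = 7.45 × 0.12 / 0.4005 = 2.232 d
  layer 2 (karst limestone): t_2 = 13.7 × 0.11 / 0.4005 = 3.762 d
Total t = Σ t_i = 5.994 days.

5.99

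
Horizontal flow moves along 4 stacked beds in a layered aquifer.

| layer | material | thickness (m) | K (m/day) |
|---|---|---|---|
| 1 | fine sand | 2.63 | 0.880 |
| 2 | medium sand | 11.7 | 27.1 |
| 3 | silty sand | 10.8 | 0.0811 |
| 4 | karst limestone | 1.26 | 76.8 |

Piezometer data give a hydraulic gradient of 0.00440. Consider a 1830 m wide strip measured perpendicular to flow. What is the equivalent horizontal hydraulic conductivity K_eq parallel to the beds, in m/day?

15.8

Flow is parallel to layering, so each bed carries its own Darcy discharge and the transmissivities add.
Σ(K_i·b_i) = 0.880×2.63 + 27.1×11.7 + 0.0811×10.8 + 76.8×1.26 = 417.0 m²/day.
Total thickness b = 26.39 m, so K_eq = Σ(K_i·b_i)/b = 15.80 m/day.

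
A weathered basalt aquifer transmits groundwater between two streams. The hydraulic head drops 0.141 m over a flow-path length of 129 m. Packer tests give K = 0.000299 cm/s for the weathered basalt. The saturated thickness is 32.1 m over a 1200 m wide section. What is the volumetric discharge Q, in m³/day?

10.9

Convert K: 0.000299 cm/s × 864 = 0.2583 m/day.
Cross-sectional area A = 1200 × 32.1 = 38520 m².
Hydraulic gradient i = Δh / L = 0.141 / 129 = 0.001093.
Darcy's law: Q = K · A · i = 0.2583 × 38520 × 0.001093 = 10.88 m³/day.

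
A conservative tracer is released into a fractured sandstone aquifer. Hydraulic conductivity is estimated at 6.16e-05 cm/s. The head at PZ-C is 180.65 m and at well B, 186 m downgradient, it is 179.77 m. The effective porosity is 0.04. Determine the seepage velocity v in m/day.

0.00630

Convert K: 6.16e-05 cm/s × 864 = 0.05322 m/day.
Hydraulic gradient i = (180.65 − 179.77) / 186 = 0.88 / 186 = 0.004731.
Darcy flux q = K · i = 0.05322 × 0.004731 = 0.0002518 m/day.
Seepage velocity v = q / n_e = 0.0002518 / 0.04 = 0.006295 m/day.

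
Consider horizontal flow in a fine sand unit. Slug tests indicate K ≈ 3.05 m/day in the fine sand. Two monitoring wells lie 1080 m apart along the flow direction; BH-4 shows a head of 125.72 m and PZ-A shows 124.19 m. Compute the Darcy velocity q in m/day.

Hydraulic gradient i = (125.72 − 124.19) / 1080 = 1.53 / 1080 = 0.001417.
Specific discharge q = K · i = 3.050 × 0.001417 = 0.004321 m/day.

0.00432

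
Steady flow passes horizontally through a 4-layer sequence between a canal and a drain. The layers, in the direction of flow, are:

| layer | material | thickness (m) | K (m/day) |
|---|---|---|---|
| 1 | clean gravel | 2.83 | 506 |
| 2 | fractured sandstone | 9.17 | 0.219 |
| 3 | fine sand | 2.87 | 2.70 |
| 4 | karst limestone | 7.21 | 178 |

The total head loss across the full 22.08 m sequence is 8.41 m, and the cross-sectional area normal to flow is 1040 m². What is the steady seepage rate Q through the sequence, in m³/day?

203

Flow is perpendicular to layering, so the layers act in series and the equivalent K is the thickness-weighted harmonic mean.
Total thickness L = 2.83 + 9.17 + 2.87 + 7.21 = 22.08 m.
Σ(b_i/K_i) = 2.83/506 + 9.17/0.219 + 2.87/2.70 + 7.21/178 = 42.98 d.
K_eq = L / Σ(b_i/K_i) = 22.08 / 42.98 = 0.5137 m/day.
Q = K_eq · A · (Δh/L) = 0.5137 × 1040 × (8.41/22.08) = 203.5 m³/day.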